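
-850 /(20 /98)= -4165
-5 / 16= -0.31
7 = 7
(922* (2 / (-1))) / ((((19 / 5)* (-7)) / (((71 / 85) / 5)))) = 130924 / 11305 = 11.58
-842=-842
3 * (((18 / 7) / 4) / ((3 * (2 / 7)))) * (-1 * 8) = -18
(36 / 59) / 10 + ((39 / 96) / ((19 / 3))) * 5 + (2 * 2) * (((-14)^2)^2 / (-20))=-1377990283 / 179360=-7682.82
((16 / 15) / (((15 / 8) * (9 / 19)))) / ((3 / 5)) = 2432 / 1215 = 2.00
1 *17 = 17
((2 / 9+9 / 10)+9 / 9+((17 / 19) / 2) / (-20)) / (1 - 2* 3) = -14363 / 34200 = -0.42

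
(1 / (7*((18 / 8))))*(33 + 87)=7.62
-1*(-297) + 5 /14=4163 /14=297.36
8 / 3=2.67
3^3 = 27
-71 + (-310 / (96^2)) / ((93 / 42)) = -163619 / 2304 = -71.02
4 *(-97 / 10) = -194 / 5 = -38.80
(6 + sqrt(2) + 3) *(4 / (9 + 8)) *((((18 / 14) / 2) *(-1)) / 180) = -9 / 1190 - sqrt(2) / 1190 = -0.01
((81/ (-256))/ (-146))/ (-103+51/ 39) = -1053/ 49411072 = -0.00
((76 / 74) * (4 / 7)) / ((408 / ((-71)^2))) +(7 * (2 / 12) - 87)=-2075987 / 26418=-78.58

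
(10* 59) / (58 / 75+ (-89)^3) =-44250 / 52872617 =-0.00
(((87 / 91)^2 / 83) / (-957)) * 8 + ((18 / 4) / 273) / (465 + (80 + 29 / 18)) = -4604703 / 74388280967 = -0.00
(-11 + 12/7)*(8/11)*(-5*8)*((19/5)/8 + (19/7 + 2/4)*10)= 4749160/539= 8811.06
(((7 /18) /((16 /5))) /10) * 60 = 35 /48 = 0.73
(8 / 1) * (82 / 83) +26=2814 / 83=33.90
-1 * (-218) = 218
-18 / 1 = -18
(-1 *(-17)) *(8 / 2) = 68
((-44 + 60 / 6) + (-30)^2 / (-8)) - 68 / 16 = -603 / 4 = -150.75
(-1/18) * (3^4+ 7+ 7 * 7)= -137/18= -7.61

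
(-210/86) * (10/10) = -105/43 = -2.44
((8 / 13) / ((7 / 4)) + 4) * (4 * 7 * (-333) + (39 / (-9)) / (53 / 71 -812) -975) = -234911870160 / 5241509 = -44817.60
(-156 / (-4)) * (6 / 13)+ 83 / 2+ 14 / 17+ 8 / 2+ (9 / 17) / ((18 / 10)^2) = 19733 / 306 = 64.49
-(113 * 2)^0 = -1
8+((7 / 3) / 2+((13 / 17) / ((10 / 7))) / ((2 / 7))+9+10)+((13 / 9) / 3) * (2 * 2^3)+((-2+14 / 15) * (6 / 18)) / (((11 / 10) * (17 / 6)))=3799859 / 100980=37.63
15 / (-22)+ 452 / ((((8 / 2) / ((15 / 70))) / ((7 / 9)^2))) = 4148 / 297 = 13.97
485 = 485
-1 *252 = -252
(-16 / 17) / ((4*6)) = -2 / 51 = -0.04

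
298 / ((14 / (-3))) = -447 / 7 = -63.86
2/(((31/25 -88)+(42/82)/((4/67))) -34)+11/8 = 4993751/3679528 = 1.36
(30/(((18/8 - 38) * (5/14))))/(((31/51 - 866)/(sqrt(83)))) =0.02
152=152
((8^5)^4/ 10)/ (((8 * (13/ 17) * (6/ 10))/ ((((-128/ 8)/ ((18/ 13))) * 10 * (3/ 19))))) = -97998327891581992960/ 171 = -573089636792877151.81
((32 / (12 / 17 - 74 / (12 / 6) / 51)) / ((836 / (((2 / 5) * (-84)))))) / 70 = 4896 / 5225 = 0.94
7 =7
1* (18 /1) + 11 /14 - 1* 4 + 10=347 /14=24.79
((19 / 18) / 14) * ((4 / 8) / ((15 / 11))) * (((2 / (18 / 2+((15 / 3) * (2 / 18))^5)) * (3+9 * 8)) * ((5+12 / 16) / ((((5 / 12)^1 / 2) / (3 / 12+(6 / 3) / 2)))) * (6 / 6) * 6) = 61706205 / 650776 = 94.82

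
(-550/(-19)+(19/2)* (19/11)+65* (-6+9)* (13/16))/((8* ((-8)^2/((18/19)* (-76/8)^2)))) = 6133383/180224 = 34.03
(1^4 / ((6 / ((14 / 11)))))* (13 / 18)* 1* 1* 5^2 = 2275 / 594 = 3.83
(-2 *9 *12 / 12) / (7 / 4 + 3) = -72 / 19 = -3.79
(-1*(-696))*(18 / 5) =12528 / 5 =2505.60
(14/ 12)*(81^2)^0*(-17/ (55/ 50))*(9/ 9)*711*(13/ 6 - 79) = 21669305/ 22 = 984968.41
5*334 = 1670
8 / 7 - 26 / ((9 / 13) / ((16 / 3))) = -37640 / 189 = -199.15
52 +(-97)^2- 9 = 9452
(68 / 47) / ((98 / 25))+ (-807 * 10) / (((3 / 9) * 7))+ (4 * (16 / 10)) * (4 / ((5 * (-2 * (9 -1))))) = -3458.52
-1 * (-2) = 2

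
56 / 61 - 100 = -6044 / 61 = -99.08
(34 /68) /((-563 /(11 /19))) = -11 /21394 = -0.00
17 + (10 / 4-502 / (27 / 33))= -10693 / 18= -594.06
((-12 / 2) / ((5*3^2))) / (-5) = 2 / 75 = 0.03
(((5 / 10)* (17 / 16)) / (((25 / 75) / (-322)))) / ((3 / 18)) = -24633 / 8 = -3079.12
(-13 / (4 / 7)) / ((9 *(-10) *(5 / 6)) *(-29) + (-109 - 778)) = -13 / 736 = -0.02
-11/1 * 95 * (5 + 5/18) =-99275/18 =-5515.28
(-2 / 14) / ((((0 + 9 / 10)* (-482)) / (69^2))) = 2645 / 1687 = 1.57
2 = 2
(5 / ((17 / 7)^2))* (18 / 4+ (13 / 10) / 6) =13867 / 3468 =4.00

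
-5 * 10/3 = -50/3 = -16.67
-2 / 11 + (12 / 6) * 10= 218 / 11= 19.82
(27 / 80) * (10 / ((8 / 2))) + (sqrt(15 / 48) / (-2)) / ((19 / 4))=0.78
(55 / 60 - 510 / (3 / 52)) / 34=-106069 / 408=-259.97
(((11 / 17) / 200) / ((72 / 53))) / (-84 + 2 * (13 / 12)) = -583 / 20032800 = -0.00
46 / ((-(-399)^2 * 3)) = -46 / 477603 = -0.00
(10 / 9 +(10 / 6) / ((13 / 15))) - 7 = -464 / 117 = -3.97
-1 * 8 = -8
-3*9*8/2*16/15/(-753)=192/1255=0.15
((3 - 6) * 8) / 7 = -3.43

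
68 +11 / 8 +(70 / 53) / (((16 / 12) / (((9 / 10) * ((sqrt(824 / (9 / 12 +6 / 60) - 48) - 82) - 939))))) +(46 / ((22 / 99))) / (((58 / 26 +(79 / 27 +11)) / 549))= 189 * sqrt(16643) / 901 +280961583 / 45368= 6220.01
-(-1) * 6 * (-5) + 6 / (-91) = -2736 / 91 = -30.07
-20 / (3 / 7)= -140 / 3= -46.67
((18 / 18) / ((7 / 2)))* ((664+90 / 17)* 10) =227560 / 119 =1912.27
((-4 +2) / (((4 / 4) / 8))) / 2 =-8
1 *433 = 433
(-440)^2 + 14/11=2129614/11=193601.27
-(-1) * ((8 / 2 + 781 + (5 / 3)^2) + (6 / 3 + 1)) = 790.78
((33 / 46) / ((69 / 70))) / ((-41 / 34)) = -13090 / 21689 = -0.60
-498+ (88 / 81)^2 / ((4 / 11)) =-494.75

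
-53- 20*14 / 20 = -67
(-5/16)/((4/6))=-15/32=-0.47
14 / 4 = 7 / 2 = 3.50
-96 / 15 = -32 / 5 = -6.40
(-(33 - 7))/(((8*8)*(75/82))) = -533/1200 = -0.44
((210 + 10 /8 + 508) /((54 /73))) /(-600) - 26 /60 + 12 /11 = -457597 /475200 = -0.96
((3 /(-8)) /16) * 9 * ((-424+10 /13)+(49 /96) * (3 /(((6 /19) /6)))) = 4426947 /53248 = 83.14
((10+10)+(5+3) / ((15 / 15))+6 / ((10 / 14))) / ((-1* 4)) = -91 / 10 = -9.10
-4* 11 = -44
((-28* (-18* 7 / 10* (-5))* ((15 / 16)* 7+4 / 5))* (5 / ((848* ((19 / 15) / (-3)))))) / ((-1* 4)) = -615195 / 13568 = -45.34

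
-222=-222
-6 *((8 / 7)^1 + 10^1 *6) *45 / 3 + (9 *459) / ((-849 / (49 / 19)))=-207594351 / 37639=-5515.41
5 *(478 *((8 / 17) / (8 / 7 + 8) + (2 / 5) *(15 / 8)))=130255 / 68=1915.51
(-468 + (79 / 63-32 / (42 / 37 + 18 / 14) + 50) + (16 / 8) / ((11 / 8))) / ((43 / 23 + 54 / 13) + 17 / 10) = -16870151090 / 304065531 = -55.48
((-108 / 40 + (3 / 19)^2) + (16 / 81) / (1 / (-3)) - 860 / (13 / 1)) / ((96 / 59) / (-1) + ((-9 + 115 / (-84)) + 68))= -72658831462 / 58615452675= -1.24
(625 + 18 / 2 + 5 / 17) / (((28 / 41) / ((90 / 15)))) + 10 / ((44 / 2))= 14590589 / 2618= 5573.18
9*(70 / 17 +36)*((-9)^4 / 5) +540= 40317318 / 85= 474321.39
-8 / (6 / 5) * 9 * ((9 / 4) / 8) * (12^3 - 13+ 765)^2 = -103788000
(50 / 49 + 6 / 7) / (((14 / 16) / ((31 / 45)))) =22816 / 15435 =1.48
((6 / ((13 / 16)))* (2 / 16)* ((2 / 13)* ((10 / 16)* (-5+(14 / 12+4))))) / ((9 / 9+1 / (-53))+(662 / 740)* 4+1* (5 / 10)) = 49025 / 16767673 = 0.00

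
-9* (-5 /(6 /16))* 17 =2040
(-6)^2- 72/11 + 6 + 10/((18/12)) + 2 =1456/33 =44.12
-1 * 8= -8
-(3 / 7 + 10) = -73 / 7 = -10.43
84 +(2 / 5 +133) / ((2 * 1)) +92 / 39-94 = 23033 / 390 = 59.06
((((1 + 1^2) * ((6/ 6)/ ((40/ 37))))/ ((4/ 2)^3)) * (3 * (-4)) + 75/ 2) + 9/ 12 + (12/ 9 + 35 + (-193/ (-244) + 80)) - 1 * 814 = -4841453/ 7320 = -661.40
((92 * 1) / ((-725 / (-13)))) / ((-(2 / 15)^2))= -2691 / 29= -92.79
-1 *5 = -5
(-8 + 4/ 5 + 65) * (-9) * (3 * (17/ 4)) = -132651/ 20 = -6632.55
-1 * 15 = -15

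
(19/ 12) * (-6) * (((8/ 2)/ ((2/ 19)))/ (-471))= 361/ 471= 0.77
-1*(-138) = 138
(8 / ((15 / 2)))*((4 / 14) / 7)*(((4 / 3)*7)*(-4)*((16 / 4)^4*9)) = -131072 / 35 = -3744.91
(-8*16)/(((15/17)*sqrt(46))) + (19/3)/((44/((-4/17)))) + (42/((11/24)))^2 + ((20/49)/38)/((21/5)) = 337704884285/40216407 - 1088*sqrt(46)/345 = 8375.80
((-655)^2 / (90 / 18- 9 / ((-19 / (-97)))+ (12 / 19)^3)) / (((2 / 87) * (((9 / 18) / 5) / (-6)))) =768040125975 / 27913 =27515499.09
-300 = -300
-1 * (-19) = 19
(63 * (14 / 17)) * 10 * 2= 17640 / 17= 1037.65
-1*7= -7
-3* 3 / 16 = -9 / 16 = -0.56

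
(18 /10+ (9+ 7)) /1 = 89 /5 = 17.80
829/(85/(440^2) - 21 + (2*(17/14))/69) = -15503759040/392070509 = -39.54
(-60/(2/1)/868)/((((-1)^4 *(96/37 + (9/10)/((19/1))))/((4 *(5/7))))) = -0.04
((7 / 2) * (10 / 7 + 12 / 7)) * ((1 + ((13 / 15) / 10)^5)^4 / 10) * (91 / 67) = 33286470870964569507267167353984599368988239801 / 22279220091533660888671875000000000000000000000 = 1.49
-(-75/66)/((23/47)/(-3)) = -3525/506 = -6.97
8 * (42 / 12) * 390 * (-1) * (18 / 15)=-13104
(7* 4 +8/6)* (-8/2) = -117.33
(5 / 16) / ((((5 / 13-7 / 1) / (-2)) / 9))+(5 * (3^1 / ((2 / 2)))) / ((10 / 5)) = 5745 / 688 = 8.35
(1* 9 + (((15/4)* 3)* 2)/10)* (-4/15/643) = -3/643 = -0.00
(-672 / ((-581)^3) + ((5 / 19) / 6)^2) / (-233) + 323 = 27403024062839041 / 84839085958284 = 323.00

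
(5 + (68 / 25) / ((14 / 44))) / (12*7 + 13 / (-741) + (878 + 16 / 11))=1486617 / 105713125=0.01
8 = 8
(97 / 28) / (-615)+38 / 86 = 0.44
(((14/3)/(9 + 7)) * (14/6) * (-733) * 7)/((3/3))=-251419/72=-3491.93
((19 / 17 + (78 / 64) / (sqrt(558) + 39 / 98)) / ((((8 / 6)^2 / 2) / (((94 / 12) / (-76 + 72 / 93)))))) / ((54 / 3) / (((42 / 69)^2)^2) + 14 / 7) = -172518807327279 / 175542994676136320 -327573287223* sqrt(62) / 56793321806985280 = -0.00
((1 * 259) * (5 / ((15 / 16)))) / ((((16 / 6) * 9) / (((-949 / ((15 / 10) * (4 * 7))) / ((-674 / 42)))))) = 245791 / 3033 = 81.04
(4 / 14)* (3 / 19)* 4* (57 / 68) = 18 / 119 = 0.15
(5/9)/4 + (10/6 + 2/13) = 917/468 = 1.96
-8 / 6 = -4 / 3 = -1.33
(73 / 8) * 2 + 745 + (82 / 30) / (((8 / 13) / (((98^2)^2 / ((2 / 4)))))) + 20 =819371165.38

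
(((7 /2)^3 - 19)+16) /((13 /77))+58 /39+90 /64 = 298367 /1248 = 239.08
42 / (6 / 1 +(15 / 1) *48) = 7 / 121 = 0.06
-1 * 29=-29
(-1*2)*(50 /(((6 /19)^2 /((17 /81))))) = -153425 /729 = -210.46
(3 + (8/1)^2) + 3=70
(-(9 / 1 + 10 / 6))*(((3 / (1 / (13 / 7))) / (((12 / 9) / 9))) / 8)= -351 / 7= -50.14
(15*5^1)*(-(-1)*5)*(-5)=-1875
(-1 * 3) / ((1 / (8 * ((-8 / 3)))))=64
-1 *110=-110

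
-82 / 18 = -41 / 9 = -4.56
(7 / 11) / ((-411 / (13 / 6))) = -91 / 27126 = -0.00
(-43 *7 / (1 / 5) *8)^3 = -1745337664000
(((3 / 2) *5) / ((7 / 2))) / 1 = 15 / 7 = 2.14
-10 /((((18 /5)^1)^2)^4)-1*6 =-33061834853 /5509980288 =-6.00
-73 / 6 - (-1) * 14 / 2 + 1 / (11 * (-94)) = -8015 / 1551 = -5.17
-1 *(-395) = 395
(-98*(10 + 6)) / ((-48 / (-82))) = -2678.67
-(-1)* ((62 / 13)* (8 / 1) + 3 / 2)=1031 / 26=39.65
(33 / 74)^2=1089 / 5476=0.20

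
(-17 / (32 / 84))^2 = 127449 / 64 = 1991.39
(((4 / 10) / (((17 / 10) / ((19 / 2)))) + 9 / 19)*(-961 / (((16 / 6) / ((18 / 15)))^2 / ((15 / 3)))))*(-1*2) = 13622175 / 2584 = 5271.74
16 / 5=3.20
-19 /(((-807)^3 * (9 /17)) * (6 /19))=6137 /28380128922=0.00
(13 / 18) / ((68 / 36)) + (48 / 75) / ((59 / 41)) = 41479 / 50150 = 0.83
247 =247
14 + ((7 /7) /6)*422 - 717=-1898 /3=-632.67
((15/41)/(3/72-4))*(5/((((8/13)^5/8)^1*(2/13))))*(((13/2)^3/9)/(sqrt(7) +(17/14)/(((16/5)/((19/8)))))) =-2342.47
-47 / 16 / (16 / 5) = -235 / 256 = -0.92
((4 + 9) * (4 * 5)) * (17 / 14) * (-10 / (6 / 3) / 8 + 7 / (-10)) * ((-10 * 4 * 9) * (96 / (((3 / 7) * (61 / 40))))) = 1349337600 / 61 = 22120288.52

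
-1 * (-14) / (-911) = -14 / 911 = -0.02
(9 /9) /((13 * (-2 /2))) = -0.08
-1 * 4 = -4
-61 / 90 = -0.68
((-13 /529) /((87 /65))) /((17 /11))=-9295 /782391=-0.01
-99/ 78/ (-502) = 33/ 13052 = 0.00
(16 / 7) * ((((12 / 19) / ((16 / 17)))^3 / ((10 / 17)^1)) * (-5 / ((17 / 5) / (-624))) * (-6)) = -310403340 / 48013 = -6464.99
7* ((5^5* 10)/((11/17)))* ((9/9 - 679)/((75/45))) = -1512787500/11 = -137526136.36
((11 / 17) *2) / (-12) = -11 / 102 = -0.11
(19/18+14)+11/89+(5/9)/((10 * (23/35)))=281203/18423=15.26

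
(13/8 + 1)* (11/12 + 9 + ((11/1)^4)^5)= 1765968736697970024178.66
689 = 689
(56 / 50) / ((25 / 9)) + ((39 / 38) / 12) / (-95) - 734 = -1324143849 / 1805000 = -733.60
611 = 611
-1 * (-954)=954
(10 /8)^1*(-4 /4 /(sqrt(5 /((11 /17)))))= -0.45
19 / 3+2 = 25 / 3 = 8.33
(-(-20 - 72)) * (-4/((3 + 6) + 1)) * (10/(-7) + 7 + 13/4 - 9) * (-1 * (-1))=46/7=6.57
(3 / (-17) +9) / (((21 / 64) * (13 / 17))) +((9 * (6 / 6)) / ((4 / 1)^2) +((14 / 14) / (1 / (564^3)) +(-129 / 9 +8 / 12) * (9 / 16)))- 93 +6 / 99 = 4310051644309 / 24024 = 179406079.10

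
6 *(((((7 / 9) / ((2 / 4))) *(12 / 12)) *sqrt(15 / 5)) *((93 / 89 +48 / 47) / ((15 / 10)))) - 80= -80 +161336 *sqrt(3) / 12549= -57.73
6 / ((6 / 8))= 8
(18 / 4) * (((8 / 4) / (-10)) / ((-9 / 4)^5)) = 0.02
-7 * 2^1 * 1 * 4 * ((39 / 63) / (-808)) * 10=130 / 303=0.43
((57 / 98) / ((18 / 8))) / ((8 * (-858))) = -19 / 504504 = -0.00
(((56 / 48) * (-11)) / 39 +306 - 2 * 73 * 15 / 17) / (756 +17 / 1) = 703499 / 3074994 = 0.23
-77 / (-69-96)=7 / 15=0.47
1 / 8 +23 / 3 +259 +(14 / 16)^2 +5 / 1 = 52331 / 192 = 272.56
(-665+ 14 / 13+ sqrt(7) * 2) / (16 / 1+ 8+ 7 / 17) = -146727 / 5395+ 34 * sqrt(7) / 415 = -26.98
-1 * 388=-388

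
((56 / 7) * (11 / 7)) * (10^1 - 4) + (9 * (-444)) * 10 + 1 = -279185 / 7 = -39883.57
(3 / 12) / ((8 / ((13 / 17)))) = 13 / 544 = 0.02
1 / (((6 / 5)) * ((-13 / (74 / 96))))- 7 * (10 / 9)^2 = -292865 / 33696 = -8.69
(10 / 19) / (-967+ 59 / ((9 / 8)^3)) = -1458 / 2563993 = -0.00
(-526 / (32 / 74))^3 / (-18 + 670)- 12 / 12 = -921451698715 / 333824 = -2760291.95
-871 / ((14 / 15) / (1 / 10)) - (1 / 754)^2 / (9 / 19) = -1671223913 / 17908254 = -93.32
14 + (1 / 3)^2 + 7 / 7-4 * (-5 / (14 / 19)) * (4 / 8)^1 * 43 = 37717 / 63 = 598.68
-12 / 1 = -12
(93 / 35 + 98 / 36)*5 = 3389 / 126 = 26.90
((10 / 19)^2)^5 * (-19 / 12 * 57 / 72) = -312500000 / 152852067369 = -0.00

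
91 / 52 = 7 / 4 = 1.75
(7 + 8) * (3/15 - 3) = -42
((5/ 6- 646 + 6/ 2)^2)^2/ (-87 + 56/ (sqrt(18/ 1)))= -6391371090845549/ 3194544- 1542744746066167*sqrt(2)/ 7187724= -2304255908.76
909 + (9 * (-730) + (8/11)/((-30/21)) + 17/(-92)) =-28648171/5060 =-5661.69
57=57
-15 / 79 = -0.19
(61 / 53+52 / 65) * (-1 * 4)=-2068 / 265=-7.80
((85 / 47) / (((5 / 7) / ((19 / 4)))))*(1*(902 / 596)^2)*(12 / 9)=459889661 / 12521364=36.73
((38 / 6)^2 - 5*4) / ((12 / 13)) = 2353 / 108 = 21.79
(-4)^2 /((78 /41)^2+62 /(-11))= -147928 /18649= -7.93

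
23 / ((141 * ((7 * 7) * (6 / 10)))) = 115 / 20727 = 0.01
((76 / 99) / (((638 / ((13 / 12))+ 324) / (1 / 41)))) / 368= 247 / 4431843504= 0.00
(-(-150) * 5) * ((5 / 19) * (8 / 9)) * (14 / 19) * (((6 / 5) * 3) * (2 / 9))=112000 / 1083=103.42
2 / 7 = 0.29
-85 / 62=-1.37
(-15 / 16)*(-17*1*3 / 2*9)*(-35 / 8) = -240975 / 256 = -941.31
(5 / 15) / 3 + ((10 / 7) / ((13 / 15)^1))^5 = 689677821451 / 56162893059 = 12.28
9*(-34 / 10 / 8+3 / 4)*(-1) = -117 / 40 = -2.92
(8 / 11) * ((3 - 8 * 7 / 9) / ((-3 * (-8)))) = -29 / 297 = -0.10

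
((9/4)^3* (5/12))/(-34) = -1215/8704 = -0.14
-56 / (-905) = 56 / 905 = 0.06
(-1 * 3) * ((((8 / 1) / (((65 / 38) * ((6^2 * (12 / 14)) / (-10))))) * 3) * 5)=2660 / 39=68.21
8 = 8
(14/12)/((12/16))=1.56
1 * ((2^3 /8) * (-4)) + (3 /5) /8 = -157 /40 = -3.92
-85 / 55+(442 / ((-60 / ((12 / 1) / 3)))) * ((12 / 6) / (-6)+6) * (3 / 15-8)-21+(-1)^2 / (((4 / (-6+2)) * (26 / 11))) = 27444377 / 21450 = 1279.46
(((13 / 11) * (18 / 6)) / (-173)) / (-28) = 39 / 53284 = 0.00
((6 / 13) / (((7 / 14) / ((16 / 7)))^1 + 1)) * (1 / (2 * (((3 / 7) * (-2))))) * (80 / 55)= -1792 / 5577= -0.32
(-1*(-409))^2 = 167281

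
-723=-723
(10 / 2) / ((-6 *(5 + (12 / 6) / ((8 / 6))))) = -0.13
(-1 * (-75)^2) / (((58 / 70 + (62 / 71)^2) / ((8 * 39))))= -309643425000 / 280729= -1102997.64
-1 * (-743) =743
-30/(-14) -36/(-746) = 5721/2611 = 2.19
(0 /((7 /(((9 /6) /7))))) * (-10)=0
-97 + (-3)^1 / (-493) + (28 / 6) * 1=-136552 / 1479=-92.33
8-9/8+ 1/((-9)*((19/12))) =3103/456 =6.80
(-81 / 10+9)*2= 9 / 5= 1.80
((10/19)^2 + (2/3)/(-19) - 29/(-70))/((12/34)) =845699/454860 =1.86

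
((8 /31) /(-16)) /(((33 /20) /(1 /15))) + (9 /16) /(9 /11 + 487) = 132119 /263492064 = 0.00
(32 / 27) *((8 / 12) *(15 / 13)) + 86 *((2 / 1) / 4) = 15413 / 351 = 43.91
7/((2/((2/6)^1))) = 7/6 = 1.17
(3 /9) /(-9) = -1 /27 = -0.04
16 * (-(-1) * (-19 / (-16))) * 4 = 76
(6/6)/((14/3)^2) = 0.05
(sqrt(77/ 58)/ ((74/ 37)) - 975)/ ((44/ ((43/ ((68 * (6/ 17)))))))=-13975/ 352 + 43 * sqrt(4466)/ 122496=-39.68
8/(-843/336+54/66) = -9856/2083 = -4.73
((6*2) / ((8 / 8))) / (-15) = -4 / 5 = -0.80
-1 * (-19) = 19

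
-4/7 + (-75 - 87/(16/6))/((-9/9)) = 5995/56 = 107.05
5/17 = 0.29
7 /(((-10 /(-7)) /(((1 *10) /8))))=49 /8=6.12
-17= -17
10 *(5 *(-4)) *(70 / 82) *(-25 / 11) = 175000 / 451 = 388.03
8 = 8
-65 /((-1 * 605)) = 13 /121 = 0.11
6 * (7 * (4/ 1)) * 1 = 168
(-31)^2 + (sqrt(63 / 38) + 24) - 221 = 3 * sqrt(266) / 38 + 764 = 765.29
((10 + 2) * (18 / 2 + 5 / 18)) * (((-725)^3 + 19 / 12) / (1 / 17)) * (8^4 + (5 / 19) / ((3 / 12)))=-168435856804044466 / 57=-2955015031649902.91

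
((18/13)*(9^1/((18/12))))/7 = 108/91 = 1.19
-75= -75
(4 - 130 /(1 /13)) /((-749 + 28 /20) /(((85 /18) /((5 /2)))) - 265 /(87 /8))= 6233985 /1553527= 4.01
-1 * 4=-4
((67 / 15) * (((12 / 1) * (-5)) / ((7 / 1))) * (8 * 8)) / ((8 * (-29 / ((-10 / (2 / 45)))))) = -2376.35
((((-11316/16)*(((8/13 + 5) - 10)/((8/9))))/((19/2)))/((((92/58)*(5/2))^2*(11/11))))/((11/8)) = 2792961/164450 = 16.98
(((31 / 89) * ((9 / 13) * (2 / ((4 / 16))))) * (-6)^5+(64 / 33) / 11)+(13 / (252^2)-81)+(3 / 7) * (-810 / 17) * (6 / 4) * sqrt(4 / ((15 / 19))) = -134082022851991 / 8890369488-486 * sqrt(285) / 119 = -15150.66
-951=-951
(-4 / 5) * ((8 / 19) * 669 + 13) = -22396 / 95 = -235.75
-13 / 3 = -4.33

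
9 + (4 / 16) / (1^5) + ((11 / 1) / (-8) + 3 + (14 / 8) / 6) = 67 / 6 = 11.17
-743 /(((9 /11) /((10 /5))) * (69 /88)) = -1438448 /621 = -2316.34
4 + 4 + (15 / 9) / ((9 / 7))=251 / 27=9.30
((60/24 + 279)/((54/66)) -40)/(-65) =-421/90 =-4.68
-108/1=-108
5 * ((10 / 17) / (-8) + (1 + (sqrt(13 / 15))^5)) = 169 * sqrt(195) / 675 + 315 / 68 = 8.13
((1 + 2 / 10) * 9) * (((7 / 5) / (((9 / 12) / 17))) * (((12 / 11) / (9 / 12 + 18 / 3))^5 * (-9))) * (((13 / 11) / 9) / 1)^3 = -0.00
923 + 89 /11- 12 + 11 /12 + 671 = 210013 /132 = 1591.01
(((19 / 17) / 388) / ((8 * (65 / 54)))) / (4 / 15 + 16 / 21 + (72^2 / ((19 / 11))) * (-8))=-0.00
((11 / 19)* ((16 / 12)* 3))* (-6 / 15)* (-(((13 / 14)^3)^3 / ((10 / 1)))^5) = 0.00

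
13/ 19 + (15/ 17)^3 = 127994/ 93347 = 1.37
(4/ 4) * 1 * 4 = 4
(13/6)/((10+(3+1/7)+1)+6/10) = 455/3096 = 0.15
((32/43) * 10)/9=320/387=0.83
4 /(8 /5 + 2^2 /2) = 1.11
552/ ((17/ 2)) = 1104/ 17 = 64.94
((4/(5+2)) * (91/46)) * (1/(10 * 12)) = 13/1380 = 0.01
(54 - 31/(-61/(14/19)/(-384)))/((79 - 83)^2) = -52035/9272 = -5.61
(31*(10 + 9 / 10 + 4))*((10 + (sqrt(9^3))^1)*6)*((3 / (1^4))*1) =1538127 / 5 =307625.40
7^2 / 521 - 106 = -55177 / 521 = -105.91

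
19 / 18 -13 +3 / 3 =-197 / 18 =-10.94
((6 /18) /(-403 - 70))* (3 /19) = -1 /8987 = -0.00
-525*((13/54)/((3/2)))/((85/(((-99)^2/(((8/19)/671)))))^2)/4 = -52622399674277433/73984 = -711267296635.45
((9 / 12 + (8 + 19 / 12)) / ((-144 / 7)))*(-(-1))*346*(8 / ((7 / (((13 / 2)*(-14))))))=488033 / 27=18075.30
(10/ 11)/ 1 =10/ 11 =0.91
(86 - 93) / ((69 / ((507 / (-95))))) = 1183 / 2185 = 0.54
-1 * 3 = -3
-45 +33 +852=840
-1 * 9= -9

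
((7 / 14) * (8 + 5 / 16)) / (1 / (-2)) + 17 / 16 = -29 / 4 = -7.25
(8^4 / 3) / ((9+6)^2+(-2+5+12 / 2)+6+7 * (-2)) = 6.04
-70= -70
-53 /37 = -1.43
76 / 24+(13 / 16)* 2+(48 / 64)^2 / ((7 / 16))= 1021 / 168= 6.08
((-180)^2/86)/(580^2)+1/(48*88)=207235/152752512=0.00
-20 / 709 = -0.03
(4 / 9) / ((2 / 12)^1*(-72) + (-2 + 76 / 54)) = -3 / 85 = -0.04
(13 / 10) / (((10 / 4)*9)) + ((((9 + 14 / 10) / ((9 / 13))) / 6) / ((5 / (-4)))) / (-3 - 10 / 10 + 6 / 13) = 1937 / 3105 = 0.62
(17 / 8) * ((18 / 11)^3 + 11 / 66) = 617491 / 63888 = 9.67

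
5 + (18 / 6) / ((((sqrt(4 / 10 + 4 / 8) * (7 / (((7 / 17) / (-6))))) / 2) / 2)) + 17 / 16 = 97 / 16 - 2 * sqrt(10) / 51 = 5.94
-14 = -14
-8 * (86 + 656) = -5936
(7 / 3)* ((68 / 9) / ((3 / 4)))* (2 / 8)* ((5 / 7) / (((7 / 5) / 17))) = 28900 / 567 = 50.97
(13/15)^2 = 169/225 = 0.75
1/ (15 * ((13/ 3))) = 0.02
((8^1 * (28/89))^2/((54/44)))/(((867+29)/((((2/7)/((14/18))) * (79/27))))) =27808/4491207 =0.01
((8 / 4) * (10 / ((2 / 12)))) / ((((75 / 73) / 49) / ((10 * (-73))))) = -4177936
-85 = -85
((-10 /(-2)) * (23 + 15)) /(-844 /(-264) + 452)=12540 /30043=0.42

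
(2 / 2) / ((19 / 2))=2 / 19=0.11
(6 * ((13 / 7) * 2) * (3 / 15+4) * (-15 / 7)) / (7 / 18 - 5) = 25272 / 581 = 43.50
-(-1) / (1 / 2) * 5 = 10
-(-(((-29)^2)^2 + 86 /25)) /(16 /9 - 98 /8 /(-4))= 62103024 /425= 146124.76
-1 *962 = -962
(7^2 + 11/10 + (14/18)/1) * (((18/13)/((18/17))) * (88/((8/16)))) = 6850184/585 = 11709.72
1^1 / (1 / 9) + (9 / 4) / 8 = 297 / 32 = 9.28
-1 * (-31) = 31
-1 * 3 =-3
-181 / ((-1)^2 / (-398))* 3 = 216114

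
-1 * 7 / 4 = -7 / 4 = -1.75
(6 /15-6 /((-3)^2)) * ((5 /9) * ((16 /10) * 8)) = -1.90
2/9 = 0.22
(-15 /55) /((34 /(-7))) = 21 /374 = 0.06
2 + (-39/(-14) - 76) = -997/14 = -71.21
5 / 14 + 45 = 635 / 14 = 45.36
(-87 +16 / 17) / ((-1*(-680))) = -0.13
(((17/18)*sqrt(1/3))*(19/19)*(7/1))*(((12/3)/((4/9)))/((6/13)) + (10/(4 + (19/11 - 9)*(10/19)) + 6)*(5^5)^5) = 10222718119621276865911*sqrt(3)/243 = 72865297014975421178.42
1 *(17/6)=17/6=2.83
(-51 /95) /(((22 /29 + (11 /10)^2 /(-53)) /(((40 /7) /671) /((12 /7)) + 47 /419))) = -51631426580 /604113009621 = -0.09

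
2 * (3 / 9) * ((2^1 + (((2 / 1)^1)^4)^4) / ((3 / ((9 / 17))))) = 131076 / 17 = 7710.35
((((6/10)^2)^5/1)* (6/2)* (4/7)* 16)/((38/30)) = 34012224/259765625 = 0.13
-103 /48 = -2.15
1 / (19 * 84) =1 / 1596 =0.00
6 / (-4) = -3 / 2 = -1.50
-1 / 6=-0.17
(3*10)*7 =210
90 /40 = 9 /4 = 2.25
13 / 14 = 0.93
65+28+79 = 172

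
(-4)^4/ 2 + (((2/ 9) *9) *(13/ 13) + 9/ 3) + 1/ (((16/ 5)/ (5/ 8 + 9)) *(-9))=152831/ 1152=132.67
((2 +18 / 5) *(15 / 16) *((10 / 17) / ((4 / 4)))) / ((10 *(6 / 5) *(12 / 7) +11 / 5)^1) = 3675 / 27098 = 0.14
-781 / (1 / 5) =-3905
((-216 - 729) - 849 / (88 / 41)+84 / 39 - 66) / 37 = -1606637 / 42328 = -37.96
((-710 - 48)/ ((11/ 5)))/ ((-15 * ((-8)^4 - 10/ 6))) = 758/ 135113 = 0.01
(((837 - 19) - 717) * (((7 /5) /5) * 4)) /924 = 101 /825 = 0.12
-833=-833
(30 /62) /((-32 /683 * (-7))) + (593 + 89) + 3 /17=80703733 /118048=683.65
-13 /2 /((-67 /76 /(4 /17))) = 1.73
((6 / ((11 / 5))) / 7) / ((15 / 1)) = 2 / 77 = 0.03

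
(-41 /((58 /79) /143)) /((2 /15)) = -6947655 /116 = -59893.58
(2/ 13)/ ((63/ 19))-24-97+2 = -97423/ 819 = -118.95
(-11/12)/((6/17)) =-187/72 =-2.60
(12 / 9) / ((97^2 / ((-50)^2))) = 10000 / 28227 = 0.35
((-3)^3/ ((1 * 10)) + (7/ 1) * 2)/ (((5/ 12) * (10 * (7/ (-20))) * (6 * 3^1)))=-226/ 525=-0.43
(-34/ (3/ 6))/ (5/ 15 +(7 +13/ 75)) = -5100/ 563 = -9.06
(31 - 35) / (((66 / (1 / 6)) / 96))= -32 / 33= -0.97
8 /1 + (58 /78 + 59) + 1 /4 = 10607 /156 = 67.99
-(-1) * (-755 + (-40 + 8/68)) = -13513/17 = -794.88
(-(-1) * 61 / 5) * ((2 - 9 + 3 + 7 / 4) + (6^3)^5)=22945027247199 / 4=5736256811799.75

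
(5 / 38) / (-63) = -0.00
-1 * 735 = -735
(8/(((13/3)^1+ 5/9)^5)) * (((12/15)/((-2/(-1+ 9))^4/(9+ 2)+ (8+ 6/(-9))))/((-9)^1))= -0.00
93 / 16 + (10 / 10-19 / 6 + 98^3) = 45177391 / 48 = 941195.65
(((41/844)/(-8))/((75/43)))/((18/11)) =-0.00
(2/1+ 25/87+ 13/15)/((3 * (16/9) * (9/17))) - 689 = -687.88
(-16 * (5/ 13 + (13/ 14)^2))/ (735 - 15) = -353/ 12740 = -0.03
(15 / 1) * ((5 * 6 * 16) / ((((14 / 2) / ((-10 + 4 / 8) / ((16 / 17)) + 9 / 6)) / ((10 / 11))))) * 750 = -42187500 / 7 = -6026785.71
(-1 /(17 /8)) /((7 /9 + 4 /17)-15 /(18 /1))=-144 /55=-2.62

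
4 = 4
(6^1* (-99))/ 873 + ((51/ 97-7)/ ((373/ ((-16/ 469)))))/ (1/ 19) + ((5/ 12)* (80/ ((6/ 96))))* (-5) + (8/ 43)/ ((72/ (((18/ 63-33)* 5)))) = -17519063431325/ 6566960043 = -2667.76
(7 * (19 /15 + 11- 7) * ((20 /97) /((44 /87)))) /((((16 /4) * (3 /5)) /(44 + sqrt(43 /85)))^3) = 39589178755 * sqrt(3655) /532851264 + 66027937325 /712368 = 97179.70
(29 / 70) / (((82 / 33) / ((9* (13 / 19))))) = 111969 / 109060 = 1.03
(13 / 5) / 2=13 / 10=1.30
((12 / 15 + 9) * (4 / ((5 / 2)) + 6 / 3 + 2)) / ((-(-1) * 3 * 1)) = 18.29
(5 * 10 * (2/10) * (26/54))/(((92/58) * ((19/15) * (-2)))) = -9425/7866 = -1.20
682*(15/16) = 5115/8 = 639.38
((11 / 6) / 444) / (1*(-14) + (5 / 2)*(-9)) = -11 / 97236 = -0.00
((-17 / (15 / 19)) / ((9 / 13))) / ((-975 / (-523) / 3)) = -168929 / 3375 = -50.05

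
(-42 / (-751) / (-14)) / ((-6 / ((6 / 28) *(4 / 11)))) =3 / 57827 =0.00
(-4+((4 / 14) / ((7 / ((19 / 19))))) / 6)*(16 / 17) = -9392 / 2499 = -3.76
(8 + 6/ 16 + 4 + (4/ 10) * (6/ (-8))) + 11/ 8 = 269/ 20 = 13.45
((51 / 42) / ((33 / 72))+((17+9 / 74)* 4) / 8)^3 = 2084936944945751 / 1479985027136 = 1408.76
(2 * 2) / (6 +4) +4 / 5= 6 / 5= 1.20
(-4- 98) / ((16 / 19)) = -969 / 8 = -121.12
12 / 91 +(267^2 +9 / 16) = 103797795 / 1456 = 71289.69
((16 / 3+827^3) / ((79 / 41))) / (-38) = -69569942465 / 9006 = -7724843.71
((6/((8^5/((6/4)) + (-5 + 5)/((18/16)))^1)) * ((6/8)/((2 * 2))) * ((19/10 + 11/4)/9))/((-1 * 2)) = -279/20971520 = -0.00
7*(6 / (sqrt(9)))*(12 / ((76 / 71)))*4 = 11928 / 19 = 627.79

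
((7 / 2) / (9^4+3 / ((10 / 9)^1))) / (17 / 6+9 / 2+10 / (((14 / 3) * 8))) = 1960 / 27939483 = 0.00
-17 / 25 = -0.68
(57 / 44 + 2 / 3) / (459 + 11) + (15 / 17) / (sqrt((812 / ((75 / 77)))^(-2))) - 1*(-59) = 167605663 / 210936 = 794.58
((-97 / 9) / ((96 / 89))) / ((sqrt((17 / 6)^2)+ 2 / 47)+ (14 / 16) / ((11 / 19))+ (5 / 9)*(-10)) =4463261 / 521868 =8.55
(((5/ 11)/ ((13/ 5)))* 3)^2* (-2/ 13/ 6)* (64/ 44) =-30000/ 2924207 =-0.01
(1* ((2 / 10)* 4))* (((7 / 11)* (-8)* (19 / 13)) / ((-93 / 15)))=4256 / 4433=0.96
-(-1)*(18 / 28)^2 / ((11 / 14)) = 81 / 154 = 0.53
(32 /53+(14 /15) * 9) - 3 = 1591 /265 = 6.00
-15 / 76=-0.20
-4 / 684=-0.01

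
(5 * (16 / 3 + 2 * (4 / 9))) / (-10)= -28 / 9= -3.11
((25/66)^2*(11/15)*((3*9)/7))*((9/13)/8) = 1125/32032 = 0.04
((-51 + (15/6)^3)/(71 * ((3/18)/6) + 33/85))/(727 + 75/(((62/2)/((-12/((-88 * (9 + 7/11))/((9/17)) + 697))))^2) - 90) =-445018877653905/18915490853610538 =-0.02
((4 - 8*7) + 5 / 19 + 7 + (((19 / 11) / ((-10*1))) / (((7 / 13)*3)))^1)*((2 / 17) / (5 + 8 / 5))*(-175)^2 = -8610844375 / 351747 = -24480.22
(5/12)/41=5/492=0.01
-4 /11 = -0.36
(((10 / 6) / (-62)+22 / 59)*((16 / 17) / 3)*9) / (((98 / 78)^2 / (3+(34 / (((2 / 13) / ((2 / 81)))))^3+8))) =473296016313016 / 4408261347357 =107.37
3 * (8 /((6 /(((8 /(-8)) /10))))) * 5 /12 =-1 /6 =-0.17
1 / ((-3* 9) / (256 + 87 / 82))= -21079 / 2214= -9.52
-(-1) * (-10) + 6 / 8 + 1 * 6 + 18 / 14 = -55 / 28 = -1.96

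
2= 2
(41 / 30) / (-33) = -41 / 990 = -0.04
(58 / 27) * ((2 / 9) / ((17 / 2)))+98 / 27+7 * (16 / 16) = 44143 / 4131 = 10.69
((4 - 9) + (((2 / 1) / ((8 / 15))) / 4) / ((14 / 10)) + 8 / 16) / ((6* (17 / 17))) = -143 / 224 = -0.64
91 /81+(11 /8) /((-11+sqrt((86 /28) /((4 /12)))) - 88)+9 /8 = 66165973 /29610360 - 11*sqrt(1806) /1096680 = 2.23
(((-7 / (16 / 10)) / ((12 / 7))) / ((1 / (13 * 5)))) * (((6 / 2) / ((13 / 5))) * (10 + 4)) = -42875 / 16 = -2679.69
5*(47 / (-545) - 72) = -39287 / 109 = -360.43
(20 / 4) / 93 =5 / 93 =0.05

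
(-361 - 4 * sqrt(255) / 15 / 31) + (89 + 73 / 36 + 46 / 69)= -9695 / 36 - 4 * sqrt(255) / 465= -269.44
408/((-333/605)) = -82280/111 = -741.26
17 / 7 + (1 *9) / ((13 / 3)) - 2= 228 / 91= 2.51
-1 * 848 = -848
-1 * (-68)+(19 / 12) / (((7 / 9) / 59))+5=5407 / 28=193.11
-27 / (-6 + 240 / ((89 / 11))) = -89 / 78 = -1.14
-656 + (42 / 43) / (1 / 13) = -27662 / 43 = -643.30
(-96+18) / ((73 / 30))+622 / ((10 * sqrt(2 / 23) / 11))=-2340 / 73+3421 * sqrt(46) / 10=2288.18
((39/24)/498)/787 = 13/3135408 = 0.00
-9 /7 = -1.29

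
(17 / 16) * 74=629 / 8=78.62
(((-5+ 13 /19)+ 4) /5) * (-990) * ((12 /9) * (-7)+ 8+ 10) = 10296 /19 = 541.89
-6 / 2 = -3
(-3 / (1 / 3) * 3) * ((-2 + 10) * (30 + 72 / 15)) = -37584 / 5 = -7516.80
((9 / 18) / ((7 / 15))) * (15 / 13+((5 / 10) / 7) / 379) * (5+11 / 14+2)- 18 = -113203479 / 13519688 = -8.37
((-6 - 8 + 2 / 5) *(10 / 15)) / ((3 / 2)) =-272 / 45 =-6.04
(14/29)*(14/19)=196/551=0.36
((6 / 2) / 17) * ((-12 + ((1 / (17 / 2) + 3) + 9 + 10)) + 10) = 1026 / 289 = 3.55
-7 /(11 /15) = -105 /11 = -9.55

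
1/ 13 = 0.08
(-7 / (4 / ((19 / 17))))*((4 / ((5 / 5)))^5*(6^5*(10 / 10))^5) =-967994446843046472450048 / 17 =-56940849814296851320591.06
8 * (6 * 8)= 384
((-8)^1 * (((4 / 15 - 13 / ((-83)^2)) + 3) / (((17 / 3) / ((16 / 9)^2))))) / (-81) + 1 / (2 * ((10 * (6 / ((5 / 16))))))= 89719103359 / 491762171520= 0.18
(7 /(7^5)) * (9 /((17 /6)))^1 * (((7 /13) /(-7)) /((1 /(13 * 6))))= -324 /40817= -0.01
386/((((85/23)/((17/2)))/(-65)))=-57707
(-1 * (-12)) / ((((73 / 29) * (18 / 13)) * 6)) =377 / 657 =0.57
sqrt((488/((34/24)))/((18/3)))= 4* sqrt(1037)/17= 7.58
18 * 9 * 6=972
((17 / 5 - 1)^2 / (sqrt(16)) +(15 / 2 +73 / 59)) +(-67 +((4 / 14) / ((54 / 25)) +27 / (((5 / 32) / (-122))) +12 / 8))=-5892408754 / 278775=-21136.79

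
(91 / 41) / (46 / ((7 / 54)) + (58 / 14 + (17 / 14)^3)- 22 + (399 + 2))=249704 / 83229385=0.00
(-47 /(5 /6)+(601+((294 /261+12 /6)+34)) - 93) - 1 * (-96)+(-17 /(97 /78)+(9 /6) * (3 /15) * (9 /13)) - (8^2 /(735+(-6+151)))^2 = 379160047501 /663727350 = 571.26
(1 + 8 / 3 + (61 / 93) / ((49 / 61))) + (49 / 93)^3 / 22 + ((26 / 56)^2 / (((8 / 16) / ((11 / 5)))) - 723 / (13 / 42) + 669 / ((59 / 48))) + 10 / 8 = -3391607322272177 / 1900180802520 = -1784.89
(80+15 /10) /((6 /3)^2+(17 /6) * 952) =489 /16208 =0.03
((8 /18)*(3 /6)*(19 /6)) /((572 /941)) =17879 /15444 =1.16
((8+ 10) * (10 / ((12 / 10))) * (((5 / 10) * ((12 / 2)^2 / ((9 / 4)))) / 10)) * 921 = 110520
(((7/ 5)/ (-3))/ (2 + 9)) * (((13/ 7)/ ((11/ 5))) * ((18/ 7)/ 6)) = -13/ 847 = -0.02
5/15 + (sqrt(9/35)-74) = -221/3 + 3 * sqrt(35)/35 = -73.16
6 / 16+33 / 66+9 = 79 / 8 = 9.88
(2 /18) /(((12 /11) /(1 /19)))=0.01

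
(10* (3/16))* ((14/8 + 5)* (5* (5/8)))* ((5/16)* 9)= 455625/4096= 111.24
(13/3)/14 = 13/42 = 0.31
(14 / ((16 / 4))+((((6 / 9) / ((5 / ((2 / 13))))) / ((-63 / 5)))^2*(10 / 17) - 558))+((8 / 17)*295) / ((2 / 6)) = -28330932037 / 205252866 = -138.03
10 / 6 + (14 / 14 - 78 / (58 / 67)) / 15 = -1859 / 435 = -4.27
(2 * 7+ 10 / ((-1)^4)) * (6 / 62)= 72 / 31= 2.32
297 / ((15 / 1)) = 99 / 5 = 19.80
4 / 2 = 2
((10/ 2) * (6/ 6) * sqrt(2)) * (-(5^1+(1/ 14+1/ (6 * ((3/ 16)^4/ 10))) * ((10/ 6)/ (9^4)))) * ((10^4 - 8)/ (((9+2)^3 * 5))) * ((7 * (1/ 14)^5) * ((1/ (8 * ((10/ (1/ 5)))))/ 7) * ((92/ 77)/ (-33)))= 0.00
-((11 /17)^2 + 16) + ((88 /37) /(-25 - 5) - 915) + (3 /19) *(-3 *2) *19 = -152294726 /160395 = -949.50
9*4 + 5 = 41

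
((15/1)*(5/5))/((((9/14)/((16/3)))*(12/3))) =280/9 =31.11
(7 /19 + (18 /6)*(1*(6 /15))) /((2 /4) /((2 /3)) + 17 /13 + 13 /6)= 23244 /62605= 0.37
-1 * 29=-29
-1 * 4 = -4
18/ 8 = 9/ 4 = 2.25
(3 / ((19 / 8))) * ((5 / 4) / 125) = 6 / 475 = 0.01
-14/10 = -7/5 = -1.40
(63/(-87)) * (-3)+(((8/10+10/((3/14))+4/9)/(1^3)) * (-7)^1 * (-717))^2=377300510546351/6525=57823833033.92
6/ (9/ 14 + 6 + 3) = 28/ 45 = 0.62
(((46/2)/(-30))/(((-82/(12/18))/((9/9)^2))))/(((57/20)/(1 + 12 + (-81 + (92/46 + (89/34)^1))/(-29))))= 0.03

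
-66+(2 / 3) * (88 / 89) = -17446 / 267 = -65.34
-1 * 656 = -656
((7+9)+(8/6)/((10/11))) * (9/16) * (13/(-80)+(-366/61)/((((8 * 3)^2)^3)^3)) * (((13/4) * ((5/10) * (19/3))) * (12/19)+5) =-2847564707919173272851200729/155092157324097363954892800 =-18.36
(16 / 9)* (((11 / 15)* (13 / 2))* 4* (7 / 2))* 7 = 112112 / 135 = 830.46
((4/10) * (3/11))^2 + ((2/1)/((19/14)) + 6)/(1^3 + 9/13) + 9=771784/57475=13.43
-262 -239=-501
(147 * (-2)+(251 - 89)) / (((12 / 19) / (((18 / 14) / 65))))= -1881 / 455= -4.13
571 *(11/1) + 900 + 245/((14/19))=15027/2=7513.50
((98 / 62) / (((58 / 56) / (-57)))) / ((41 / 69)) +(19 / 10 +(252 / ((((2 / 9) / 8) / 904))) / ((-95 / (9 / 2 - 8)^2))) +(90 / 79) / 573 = -22352746666116581 / 21134287138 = -1057653.21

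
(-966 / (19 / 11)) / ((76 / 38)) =-5313 / 19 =-279.63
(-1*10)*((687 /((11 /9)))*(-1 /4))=30915 /22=1405.23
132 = 132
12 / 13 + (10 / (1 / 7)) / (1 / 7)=6382 / 13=490.92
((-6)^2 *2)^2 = 5184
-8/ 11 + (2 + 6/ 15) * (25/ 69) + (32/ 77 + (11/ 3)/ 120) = 375161/ 637560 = 0.59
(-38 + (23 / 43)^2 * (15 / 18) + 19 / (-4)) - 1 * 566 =-13501655 / 22188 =-608.51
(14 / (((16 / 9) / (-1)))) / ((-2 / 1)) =3.94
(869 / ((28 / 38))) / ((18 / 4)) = 16511 / 63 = 262.08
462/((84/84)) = 462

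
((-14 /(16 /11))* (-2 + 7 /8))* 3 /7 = 297 /64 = 4.64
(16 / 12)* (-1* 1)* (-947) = 3788 / 3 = 1262.67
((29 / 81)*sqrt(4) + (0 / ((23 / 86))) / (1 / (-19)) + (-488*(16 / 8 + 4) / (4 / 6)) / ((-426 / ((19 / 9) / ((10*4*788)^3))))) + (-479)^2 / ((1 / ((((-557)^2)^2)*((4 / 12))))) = 331445827025491733045488737311293 / 45023785085952000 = 7361571809050481.05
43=43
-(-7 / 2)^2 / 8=-1.53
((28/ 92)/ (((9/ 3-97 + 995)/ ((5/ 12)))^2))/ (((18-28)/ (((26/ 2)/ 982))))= -455/ 5280577167168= -0.00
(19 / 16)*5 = 95 / 16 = 5.94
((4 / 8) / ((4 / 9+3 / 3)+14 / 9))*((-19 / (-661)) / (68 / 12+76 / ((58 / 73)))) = 0.00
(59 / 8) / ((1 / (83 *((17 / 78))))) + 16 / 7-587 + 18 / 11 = -449.67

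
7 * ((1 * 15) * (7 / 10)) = 147 / 2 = 73.50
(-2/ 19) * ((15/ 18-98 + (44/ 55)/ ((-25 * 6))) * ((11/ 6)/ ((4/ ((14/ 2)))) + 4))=4202689/ 57000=73.73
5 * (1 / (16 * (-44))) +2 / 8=171 / 704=0.24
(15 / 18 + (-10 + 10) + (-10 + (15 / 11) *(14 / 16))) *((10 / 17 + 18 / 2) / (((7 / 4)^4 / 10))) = -109796800 / 1346961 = -81.51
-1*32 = -32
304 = 304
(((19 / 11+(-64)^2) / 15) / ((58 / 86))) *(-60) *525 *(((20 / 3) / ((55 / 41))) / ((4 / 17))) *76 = -71870158290000 / 3509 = -20481663804.50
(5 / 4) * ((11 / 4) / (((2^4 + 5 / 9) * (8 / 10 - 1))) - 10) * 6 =-96825 / 1192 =-81.23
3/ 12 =1/ 4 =0.25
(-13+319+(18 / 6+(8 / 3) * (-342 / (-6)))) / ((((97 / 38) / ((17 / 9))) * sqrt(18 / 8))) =595612 / 2619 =227.42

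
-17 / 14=-1.21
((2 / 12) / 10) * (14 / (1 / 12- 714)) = -14 / 42835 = -0.00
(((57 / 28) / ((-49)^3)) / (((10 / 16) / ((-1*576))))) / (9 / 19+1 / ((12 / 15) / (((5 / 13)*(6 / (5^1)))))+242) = 32438016 / 494401686905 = 0.00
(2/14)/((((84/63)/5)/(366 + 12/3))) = 2775/14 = 198.21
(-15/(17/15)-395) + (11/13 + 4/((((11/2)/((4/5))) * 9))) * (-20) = -9330328/21879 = -426.45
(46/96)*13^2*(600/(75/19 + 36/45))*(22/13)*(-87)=-61780875/41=-1506850.61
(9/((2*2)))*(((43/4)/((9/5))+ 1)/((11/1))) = 251/176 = 1.43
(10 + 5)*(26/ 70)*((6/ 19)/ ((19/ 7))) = 234/ 361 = 0.65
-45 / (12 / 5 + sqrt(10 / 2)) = -9.71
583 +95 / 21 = 12338 / 21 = 587.52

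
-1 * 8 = -8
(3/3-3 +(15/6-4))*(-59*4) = 826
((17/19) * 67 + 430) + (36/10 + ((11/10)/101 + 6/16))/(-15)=563819443/1151400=489.68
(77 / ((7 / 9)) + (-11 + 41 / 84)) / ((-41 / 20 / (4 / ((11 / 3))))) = -148660 / 3157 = -47.09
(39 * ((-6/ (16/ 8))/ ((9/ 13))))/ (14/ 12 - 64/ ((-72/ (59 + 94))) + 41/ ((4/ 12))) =-1014/ 1561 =-0.65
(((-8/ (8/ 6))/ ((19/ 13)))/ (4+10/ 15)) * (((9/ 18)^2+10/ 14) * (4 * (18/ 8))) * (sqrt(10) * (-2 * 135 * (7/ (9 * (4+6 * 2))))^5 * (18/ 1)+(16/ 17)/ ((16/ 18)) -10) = 56862/ 833+66647683659375 * sqrt(10)/ 1245184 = 169258973.88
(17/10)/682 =17/6820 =0.00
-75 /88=-0.85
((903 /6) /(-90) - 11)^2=5202961 /32400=160.59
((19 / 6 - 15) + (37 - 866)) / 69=-5045 / 414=-12.19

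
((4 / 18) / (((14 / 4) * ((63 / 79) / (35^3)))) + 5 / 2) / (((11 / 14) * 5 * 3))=774767 / 2673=289.85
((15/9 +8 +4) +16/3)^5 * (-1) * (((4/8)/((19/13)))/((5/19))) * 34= -109443575.80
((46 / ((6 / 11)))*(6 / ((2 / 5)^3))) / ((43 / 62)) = 11399.71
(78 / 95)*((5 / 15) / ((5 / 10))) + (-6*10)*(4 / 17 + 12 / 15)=-99436 / 1615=-61.57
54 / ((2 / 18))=486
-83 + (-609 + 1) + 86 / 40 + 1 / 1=-13757 / 20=-687.85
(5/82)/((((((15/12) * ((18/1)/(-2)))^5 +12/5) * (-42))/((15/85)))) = 6400/4501503656223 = 0.00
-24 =-24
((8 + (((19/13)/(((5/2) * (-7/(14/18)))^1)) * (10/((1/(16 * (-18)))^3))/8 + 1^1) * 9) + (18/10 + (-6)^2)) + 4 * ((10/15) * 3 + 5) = 17456604.65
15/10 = 3/2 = 1.50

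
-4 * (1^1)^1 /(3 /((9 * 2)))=-24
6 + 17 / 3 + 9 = 62 / 3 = 20.67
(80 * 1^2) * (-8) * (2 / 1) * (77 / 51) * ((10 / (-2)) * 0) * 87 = 0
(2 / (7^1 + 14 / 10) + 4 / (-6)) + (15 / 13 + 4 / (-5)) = -34 / 455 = -0.07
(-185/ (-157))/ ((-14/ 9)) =-1665/ 2198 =-0.76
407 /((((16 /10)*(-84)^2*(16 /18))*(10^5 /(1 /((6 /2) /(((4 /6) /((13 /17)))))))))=6919 /58705920000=0.00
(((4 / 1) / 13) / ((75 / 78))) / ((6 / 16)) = 0.85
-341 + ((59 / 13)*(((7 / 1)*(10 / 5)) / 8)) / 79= -1400415 / 4108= -340.90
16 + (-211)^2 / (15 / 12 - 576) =-141300 / 2299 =-61.46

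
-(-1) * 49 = 49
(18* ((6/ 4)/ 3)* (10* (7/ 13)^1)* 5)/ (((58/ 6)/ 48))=453600/ 377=1203.18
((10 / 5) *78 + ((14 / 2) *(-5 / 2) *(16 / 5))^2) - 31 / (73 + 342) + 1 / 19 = 3291.98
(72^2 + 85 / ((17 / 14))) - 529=4725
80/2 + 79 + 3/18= 715/6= 119.17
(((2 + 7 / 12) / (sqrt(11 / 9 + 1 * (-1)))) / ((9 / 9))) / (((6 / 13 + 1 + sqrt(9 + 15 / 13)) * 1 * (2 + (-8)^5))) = -403 * sqrt(858) / 177591720 + 7657 * sqrt(2) / 355183440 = -0.00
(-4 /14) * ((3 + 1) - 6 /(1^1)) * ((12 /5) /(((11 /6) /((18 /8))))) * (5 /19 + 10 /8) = 3726 /1463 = 2.55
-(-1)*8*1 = 8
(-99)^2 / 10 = 9801 / 10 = 980.10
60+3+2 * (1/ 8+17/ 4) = 287/ 4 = 71.75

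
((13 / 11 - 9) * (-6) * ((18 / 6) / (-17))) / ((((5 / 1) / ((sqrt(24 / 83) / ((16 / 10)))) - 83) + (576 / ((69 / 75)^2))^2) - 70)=-168370133417406320508 / 9416420900301564322111961 + 242450810429976 * sqrt(498) / 9416420900301564322111961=-0.00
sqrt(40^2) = 40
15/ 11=1.36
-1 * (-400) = 400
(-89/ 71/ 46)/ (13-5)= -89/ 26128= -0.00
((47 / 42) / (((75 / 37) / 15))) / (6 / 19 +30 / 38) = 33041 / 4410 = 7.49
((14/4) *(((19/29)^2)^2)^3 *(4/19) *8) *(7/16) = 5708022686012731/353814783205469041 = 0.02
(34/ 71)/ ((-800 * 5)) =-17/ 142000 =-0.00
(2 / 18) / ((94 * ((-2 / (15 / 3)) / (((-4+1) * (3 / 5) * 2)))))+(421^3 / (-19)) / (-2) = 1753533843 / 893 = 1963643.72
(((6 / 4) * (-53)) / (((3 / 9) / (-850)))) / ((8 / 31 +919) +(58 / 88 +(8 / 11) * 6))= 276516900 / 1260719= 219.33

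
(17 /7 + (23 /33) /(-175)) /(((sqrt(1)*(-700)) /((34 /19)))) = -119017 /19201875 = -0.01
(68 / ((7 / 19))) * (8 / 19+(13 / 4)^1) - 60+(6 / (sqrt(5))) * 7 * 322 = 4323 / 7+13524 * sqrt(5) / 5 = 6665.69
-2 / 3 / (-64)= 1 / 96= 0.01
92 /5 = 18.40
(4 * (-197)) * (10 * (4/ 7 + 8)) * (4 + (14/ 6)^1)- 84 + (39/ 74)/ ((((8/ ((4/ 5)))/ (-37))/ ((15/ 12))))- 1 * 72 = -47928145/ 112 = -427929.87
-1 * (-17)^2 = -289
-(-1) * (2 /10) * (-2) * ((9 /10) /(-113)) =9 /2825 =0.00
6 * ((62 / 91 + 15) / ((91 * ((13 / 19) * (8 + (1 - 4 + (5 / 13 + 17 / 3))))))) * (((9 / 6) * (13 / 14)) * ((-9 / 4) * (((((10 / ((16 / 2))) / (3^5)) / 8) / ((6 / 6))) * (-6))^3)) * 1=3389125 / 137725215473664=0.00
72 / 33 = 24 / 11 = 2.18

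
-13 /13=-1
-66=-66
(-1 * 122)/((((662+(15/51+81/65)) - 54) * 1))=-67405/336771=-0.20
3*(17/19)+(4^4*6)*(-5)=-145869/19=-7677.32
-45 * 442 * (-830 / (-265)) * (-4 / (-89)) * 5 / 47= -66034800 / 221699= -297.86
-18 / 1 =-18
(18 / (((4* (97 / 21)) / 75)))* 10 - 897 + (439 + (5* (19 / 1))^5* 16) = 12009080176449 / 97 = 123804950272.67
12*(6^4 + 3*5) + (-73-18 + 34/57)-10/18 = 2674618/171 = 15641.04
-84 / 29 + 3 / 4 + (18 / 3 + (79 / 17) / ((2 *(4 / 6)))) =3618 / 493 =7.34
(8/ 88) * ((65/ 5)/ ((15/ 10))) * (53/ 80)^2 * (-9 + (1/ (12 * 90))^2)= -383340822683/ 123171840000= -3.11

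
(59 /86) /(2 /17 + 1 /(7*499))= 3503479 /602258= 5.82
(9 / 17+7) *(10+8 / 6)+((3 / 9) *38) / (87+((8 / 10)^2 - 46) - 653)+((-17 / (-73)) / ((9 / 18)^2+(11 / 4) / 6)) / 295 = 85.31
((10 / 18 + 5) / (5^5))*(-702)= -156 / 125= -1.25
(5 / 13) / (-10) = -1 / 26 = -0.04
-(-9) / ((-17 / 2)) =-18 / 17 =-1.06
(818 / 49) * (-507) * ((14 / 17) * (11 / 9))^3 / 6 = -5152002856 / 3581577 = -1438.47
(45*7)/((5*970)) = 63/970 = 0.06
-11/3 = -3.67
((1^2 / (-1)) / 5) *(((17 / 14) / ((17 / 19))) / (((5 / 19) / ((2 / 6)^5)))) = -0.00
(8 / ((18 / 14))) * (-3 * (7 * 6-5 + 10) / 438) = -1316 / 657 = -2.00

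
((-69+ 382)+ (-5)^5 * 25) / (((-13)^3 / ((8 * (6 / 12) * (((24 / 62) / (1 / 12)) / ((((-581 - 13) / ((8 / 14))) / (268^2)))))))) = -45469.73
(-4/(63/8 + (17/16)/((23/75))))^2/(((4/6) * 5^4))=1083392/3627901875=0.00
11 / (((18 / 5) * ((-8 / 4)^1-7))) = -55 / 162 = -0.34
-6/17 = -0.35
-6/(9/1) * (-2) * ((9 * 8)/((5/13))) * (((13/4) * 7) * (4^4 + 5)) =7410312/5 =1482062.40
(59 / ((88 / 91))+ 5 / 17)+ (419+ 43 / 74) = 26618033 / 55352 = 480.89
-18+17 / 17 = -17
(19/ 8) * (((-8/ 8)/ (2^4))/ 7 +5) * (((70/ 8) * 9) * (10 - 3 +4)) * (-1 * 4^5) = -10514790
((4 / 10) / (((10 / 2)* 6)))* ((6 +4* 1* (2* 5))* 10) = 92 / 15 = 6.13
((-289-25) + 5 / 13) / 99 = -453 / 143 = -3.17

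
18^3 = 5832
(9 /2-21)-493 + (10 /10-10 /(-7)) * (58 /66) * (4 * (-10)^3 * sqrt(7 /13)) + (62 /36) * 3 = -1972000 * sqrt(91) /3003-1513 /3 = -6768.63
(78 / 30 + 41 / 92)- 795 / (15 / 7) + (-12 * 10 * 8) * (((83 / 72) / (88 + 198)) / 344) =-3122416223 / 8485620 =-367.97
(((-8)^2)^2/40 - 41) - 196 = -673/5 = -134.60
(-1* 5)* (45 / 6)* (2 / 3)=-25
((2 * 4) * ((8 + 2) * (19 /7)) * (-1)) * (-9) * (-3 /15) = -2736 /7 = -390.86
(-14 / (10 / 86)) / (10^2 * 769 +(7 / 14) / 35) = -8428 / 5383001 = -0.00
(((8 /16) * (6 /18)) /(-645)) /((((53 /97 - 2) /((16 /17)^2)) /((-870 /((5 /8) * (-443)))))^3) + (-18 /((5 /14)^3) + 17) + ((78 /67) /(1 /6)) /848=-56606513151308862373373223661669 /149702799675628042945701916500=-378.13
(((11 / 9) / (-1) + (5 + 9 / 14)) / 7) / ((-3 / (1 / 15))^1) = -557 / 39690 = -0.01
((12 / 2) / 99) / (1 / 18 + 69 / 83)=996 / 14575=0.07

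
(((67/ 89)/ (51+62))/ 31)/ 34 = 67/ 10600078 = 0.00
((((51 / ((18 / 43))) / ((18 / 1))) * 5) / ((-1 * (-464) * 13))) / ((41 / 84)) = 25585 / 2225808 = 0.01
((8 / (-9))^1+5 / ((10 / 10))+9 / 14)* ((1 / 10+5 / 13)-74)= -5724643 / 16380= -349.49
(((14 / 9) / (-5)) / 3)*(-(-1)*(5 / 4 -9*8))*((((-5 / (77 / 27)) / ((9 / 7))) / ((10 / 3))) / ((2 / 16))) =-3962 / 165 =-24.01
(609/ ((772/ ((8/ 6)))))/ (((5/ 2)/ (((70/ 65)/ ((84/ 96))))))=6496/ 12545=0.52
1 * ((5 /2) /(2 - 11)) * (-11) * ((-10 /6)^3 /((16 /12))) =-6875 /648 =-10.61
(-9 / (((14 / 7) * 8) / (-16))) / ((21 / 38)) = 114 / 7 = 16.29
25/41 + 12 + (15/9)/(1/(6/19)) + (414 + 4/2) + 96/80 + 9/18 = 3356213/7790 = 430.84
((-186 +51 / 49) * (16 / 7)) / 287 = -145008 / 98441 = -1.47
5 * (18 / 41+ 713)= 146255 / 41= 3567.20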